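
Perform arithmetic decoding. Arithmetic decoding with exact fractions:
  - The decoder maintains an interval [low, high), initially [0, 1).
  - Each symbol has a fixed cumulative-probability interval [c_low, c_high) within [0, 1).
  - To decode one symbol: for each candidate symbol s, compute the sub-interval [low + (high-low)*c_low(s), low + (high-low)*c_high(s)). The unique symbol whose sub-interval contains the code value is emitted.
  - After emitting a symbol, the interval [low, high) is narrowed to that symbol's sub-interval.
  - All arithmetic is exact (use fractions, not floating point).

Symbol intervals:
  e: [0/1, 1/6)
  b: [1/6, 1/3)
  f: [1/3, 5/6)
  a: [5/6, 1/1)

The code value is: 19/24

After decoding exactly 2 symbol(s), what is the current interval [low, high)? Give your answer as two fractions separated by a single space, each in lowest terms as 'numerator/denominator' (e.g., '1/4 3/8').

Step 1: interval [0/1, 1/1), width = 1/1 - 0/1 = 1/1
  'e': [0/1 + 1/1*0/1, 0/1 + 1/1*1/6) = [0/1, 1/6)
  'b': [0/1 + 1/1*1/6, 0/1 + 1/1*1/3) = [1/6, 1/3)
  'f': [0/1 + 1/1*1/3, 0/1 + 1/1*5/6) = [1/3, 5/6) <- contains code 19/24
  'a': [0/1 + 1/1*5/6, 0/1 + 1/1*1/1) = [5/6, 1/1)
  emit 'f', narrow to [1/3, 5/6)
Step 2: interval [1/3, 5/6), width = 5/6 - 1/3 = 1/2
  'e': [1/3 + 1/2*0/1, 1/3 + 1/2*1/6) = [1/3, 5/12)
  'b': [1/3 + 1/2*1/6, 1/3 + 1/2*1/3) = [5/12, 1/2)
  'f': [1/3 + 1/2*1/3, 1/3 + 1/2*5/6) = [1/2, 3/4)
  'a': [1/3 + 1/2*5/6, 1/3 + 1/2*1/1) = [3/4, 5/6) <- contains code 19/24
  emit 'a', narrow to [3/4, 5/6)

Answer: 3/4 5/6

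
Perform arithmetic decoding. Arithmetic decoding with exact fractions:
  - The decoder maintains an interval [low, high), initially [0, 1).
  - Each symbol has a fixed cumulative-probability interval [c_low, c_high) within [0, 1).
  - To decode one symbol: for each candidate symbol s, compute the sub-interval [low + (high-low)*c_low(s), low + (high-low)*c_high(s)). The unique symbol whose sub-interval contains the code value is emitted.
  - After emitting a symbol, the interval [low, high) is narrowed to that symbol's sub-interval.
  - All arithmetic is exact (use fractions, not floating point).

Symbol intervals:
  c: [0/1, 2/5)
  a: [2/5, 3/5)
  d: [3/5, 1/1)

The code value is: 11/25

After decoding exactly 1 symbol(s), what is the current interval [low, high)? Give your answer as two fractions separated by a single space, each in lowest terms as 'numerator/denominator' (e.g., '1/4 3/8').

Step 1: interval [0/1, 1/1), width = 1/1 - 0/1 = 1/1
  'c': [0/1 + 1/1*0/1, 0/1 + 1/1*2/5) = [0/1, 2/5)
  'a': [0/1 + 1/1*2/5, 0/1 + 1/1*3/5) = [2/5, 3/5) <- contains code 11/25
  'd': [0/1 + 1/1*3/5, 0/1 + 1/1*1/1) = [3/5, 1/1)
  emit 'a', narrow to [2/5, 3/5)

Answer: 2/5 3/5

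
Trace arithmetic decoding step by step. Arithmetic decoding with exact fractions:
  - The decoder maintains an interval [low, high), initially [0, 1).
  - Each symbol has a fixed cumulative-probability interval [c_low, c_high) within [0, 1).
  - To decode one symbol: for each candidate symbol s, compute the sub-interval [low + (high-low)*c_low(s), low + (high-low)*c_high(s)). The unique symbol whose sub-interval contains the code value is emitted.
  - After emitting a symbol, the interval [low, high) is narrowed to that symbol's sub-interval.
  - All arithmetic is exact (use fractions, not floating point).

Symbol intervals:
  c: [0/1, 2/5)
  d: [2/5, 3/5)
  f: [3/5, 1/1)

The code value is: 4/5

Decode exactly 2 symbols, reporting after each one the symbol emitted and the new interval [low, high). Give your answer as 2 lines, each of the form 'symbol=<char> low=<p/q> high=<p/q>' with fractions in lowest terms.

Step 1: interval [0/1, 1/1), width = 1/1 - 0/1 = 1/1
  'c': [0/1 + 1/1*0/1, 0/1 + 1/1*2/5) = [0/1, 2/5)
  'd': [0/1 + 1/1*2/5, 0/1 + 1/1*3/5) = [2/5, 3/5)
  'f': [0/1 + 1/1*3/5, 0/1 + 1/1*1/1) = [3/5, 1/1) <- contains code 4/5
  emit 'f', narrow to [3/5, 1/1)
Step 2: interval [3/5, 1/1), width = 1/1 - 3/5 = 2/5
  'c': [3/5 + 2/5*0/1, 3/5 + 2/5*2/5) = [3/5, 19/25)
  'd': [3/5 + 2/5*2/5, 3/5 + 2/5*3/5) = [19/25, 21/25) <- contains code 4/5
  'f': [3/5 + 2/5*3/5, 3/5 + 2/5*1/1) = [21/25, 1/1)
  emit 'd', narrow to [19/25, 21/25)

Answer: symbol=f low=3/5 high=1/1
symbol=d low=19/25 high=21/25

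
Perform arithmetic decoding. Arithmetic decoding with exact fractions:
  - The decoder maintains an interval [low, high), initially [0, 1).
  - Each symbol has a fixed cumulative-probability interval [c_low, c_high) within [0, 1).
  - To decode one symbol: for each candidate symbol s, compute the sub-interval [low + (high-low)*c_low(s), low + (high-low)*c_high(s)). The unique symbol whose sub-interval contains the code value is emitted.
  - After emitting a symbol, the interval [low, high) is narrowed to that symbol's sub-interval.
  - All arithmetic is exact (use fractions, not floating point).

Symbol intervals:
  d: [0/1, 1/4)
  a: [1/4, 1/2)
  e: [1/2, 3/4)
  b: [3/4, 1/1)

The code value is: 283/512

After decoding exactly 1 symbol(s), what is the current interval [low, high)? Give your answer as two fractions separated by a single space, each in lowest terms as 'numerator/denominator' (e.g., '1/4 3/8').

Answer: 1/2 3/4

Derivation:
Step 1: interval [0/1, 1/1), width = 1/1 - 0/1 = 1/1
  'd': [0/1 + 1/1*0/1, 0/1 + 1/1*1/4) = [0/1, 1/4)
  'a': [0/1 + 1/1*1/4, 0/1 + 1/1*1/2) = [1/4, 1/2)
  'e': [0/1 + 1/1*1/2, 0/1 + 1/1*3/4) = [1/2, 3/4) <- contains code 283/512
  'b': [0/1 + 1/1*3/4, 0/1 + 1/1*1/1) = [3/4, 1/1)
  emit 'e', narrow to [1/2, 3/4)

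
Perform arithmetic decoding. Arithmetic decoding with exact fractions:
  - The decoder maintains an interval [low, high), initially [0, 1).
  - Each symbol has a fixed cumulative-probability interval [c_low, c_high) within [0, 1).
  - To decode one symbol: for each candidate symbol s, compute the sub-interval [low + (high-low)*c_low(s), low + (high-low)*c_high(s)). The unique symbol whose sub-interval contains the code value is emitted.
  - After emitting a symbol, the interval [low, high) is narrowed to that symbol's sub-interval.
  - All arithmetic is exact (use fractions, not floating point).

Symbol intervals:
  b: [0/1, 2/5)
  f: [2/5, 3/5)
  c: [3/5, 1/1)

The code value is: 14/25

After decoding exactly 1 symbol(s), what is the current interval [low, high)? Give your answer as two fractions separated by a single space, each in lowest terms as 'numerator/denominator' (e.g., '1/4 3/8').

Step 1: interval [0/1, 1/1), width = 1/1 - 0/1 = 1/1
  'b': [0/1 + 1/1*0/1, 0/1 + 1/1*2/5) = [0/1, 2/5)
  'f': [0/1 + 1/1*2/5, 0/1 + 1/1*3/5) = [2/5, 3/5) <- contains code 14/25
  'c': [0/1 + 1/1*3/5, 0/1 + 1/1*1/1) = [3/5, 1/1)
  emit 'f', narrow to [2/5, 3/5)

Answer: 2/5 3/5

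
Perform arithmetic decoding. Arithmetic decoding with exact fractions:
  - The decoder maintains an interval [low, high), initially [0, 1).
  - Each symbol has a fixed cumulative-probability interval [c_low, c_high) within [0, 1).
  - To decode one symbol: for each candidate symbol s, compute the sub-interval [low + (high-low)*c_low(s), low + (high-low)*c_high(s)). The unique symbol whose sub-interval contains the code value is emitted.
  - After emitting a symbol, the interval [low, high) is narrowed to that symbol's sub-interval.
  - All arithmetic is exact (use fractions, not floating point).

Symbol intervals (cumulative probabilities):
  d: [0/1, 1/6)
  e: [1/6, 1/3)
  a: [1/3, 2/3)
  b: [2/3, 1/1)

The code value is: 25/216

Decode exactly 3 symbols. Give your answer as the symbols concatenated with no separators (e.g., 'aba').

Step 1: interval [0/1, 1/1), width = 1/1 - 0/1 = 1/1
  'd': [0/1 + 1/1*0/1, 0/1 + 1/1*1/6) = [0/1, 1/6) <- contains code 25/216
  'e': [0/1 + 1/1*1/6, 0/1 + 1/1*1/3) = [1/6, 1/3)
  'a': [0/1 + 1/1*1/3, 0/1 + 1/1*2/3) = [1/3, 2/3)
  'b': [0/1 + 1/1*2/3, 0/1 + 1/1*1/1) = [2/3, 1/1)
  emit 'd', narrow to [0/1, 1/6)
Step 2: interval [0/1, 1/6), width = 1/6 - 0/1 = 1/6
  'd': [0/1 + 1/6*0/1, 0/1 + 1/6*1/6) = [0/1, 1/36)
  'e': [0/1 + 1/6*1/6, 0/1 + 1/6*1/3) = [1/36, 1/18)
  'a': [0/1 + 1/6*1/3, 0/1 + 1/6*2/3) = [1/18, 1/9)
  'b': [0/1 + 1/6*2/3, 0/1 + 1/6*1/1) = [1/9, 1/6) <- contains code 25/216
  emit 'b', narrow to [1/9, 1/6)
Step 3: interval [1/9, 1/6), width = 1/6 - 1/9 = 1/18
  'd': [1/9 + 1/18*0/1, 1/9 + 1/18*1/6) = [1/9, 13/108) <- contains code 25/216
  'e': [1/9 + 1/18*1/6, 1/9 + 1/18*1/3) = [13/108, 7/54)
  'a': [1/9 + 1/18*1/3, 1/9 + 1/18*2/3) = [7/54, 4/27)
  'b': [1/9 + 1/18*2/3, 1/9 + 1/18*1/1) = [4/27, 1/6)
  emit 'd', narrow to [1/9, 13/108)

Answer: dbd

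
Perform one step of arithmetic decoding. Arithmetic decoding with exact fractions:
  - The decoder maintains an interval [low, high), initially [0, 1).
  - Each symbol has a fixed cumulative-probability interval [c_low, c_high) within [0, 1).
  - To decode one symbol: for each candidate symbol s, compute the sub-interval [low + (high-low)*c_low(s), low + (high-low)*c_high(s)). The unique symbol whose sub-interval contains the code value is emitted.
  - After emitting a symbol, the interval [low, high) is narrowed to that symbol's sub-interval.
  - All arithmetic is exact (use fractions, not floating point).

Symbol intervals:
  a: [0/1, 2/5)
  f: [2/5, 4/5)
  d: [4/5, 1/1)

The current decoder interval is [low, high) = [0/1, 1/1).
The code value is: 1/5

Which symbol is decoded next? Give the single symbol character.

Answer: a

Derivation:
Interval width = high − low = 1/1 − 0/1 = 1/1
Scaled code = (code − low) / width = (1/5 − 0/1) / 1/1 = 1/5
  a: [0/1, 2/5) ← scaled code falls here ✓
  f: [2/5, 4/5) 
  d: [4/5, 1/1) 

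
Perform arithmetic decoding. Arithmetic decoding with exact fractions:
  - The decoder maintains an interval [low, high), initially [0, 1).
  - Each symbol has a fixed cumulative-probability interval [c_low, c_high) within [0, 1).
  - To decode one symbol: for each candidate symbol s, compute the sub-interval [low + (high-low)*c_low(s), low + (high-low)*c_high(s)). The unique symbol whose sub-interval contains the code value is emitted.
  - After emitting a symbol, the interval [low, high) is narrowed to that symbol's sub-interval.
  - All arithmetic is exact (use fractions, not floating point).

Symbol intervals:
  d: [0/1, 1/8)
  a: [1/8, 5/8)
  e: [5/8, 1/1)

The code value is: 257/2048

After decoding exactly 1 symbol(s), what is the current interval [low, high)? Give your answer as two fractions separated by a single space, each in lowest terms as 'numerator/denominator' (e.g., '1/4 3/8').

Answer: 1/8 5/8

Derivation:
Step 1: interval [0/1, 1/1), width = 1/1 - 0/1 = 1/1
  'd': [0/1 + 1/1*0/1, 0/1 + 1/1*1/8) = [0/1, 1/8)
  'a': [0/1 + 1/1*1/8, 0/1 + 1/1*5/8) = [1/8, 5/8) <- contains code 257/2048
  'e': [0/1 + 1/1*5/8, 0/1 + 1/1*1/1) = [5/8, 1/1)
  emit 'a', narrow to [1/8, 5/8)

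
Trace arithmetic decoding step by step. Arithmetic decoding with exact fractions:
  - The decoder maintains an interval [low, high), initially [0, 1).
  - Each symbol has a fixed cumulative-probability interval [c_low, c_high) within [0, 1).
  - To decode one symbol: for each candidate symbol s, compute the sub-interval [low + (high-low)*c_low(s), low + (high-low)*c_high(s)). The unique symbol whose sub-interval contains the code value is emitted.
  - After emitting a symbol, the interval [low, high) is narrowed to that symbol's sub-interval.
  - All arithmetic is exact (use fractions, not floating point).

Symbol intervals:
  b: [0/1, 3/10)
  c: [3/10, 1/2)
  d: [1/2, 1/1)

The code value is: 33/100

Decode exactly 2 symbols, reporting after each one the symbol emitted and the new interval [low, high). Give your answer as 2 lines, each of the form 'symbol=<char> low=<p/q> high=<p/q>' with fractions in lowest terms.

Step 1: interval [0/1, 1/1), width = 1/1 - 0/1 = 1/1
  'b': [0/1 + 1/1*0/1, 0/1 + 1/1*3/10) = [0/1, 3/10)
  'c': [0/1 + 1/1*3/10, 0/1 + 1/1*1/2) = [3/10, 1/2) <- contains code 33/100
  'd': [0/1 + 1/1*1/2, 0/1 + 1/1*1/1) = [1/2, 1/1)
  emit 'c', narrow to [3/10, 1/2)
Step 2: interval [3/10, 1/2), width = 1/2 - 3/10 = 1/5
  'b': [3/10 + 1/5*0/1, 3/10 + 1/5*3/10) = [3/10, 9/25) <- contains code 33/100
  'c': [3/10 + 1/5*3/10, 3/10 + 1/5*1/2) = [9/25, 2/5)
  'd': [3/10 + 1/5*1/2, 3/10 + 1/5*1/1) = [2/5, 1/2)
  emit 'b', narrow to [3/10, 9/25)

Answer: symbol=c low=3/10 high=1/2
symbol=b low=3/10 high=9/25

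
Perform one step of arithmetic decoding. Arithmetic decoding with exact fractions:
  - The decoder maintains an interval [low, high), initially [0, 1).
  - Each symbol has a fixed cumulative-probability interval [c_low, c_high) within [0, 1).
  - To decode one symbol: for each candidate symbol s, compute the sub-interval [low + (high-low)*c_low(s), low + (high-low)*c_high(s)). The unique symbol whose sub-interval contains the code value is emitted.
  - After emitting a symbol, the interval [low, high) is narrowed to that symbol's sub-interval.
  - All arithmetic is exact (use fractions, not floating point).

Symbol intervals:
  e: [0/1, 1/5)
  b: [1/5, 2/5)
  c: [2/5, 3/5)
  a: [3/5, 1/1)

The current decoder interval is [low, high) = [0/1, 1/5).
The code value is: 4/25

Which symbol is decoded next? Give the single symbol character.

Interval width = high − low = 1/5 − 0/1 = 1/5
Scaled code = (code − low) / width = (4/25 − 0/1) / 1/5 = 4/5
  e: [0/1, 1/5) 
  b: [1/5, 2/5) 
  c: [2/5, 3/5) 
  a: [3/5, 1/1) ← scaled code falls here ✓

Answer: a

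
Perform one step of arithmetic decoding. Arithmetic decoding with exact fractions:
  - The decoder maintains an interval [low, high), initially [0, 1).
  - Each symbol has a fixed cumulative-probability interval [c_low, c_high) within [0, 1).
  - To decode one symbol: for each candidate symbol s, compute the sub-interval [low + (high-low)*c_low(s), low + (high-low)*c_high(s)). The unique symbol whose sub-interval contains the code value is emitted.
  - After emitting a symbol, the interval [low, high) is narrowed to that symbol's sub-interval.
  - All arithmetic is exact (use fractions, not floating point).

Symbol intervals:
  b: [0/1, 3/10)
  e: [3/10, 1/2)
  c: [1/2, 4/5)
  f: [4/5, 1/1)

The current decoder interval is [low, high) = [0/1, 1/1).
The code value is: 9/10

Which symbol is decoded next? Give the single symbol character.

Interval width = high − low = 1/1 − 0/1 = 1/1
Scaled code = (code − low) / width = (9/10 − 0/1) / 1/1 = 9/10
  b: [0/1, 3/10) 
  e: [3/10, 1/2) 
  c: [1/2, 4/5) 
  f: [4/5, 1/1) ← scaled code falls here ✓

Answer: f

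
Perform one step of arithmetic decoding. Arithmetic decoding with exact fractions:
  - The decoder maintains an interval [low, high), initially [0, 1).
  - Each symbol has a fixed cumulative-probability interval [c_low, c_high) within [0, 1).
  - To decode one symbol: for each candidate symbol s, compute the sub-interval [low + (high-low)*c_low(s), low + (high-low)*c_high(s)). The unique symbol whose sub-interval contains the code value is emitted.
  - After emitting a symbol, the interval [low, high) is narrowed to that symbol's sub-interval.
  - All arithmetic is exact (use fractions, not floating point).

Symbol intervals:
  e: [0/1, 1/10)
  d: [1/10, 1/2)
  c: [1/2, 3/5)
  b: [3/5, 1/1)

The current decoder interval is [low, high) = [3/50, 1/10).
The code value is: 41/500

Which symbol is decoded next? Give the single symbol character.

Answer: c

Derivation:
Interval width = high − low = 1/10 − 3/50 = 1/25
Scaled code = (code − low) / width = (41/500 − 3/50) / 1/25 = 11/20
  e: [0/1, 1/10) 
  d: [1/10, 1/2) 
  c: [1/2, 3/5) ← scaled code falls here ✓
  b: [3/5, 1/1) 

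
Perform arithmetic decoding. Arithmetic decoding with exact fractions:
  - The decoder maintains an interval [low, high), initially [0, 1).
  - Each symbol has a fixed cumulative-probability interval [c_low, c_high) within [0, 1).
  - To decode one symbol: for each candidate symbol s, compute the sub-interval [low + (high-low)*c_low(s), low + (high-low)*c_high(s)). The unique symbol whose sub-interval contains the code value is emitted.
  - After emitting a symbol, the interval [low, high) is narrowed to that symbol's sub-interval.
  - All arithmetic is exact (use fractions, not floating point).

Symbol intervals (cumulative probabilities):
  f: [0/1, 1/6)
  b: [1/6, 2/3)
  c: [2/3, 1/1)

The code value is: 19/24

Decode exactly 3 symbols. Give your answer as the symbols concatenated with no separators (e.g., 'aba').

Answer: cbb

Derivation:
Step 1: interval [0/1, 1/1), width = 1/1 - 0/1 = 1/1
  'f': [0/1 + 1/1*0/1, 0/1 + 1/1*1/6) = [0/1, 1/6)
  'b': [0/1 + 1/1*1/6, 0/1 + 1/1*2/3) = [1/6, 2/3)
  'c': [0/1 + 1/1*2/3, 0/1 + 1/1*1/1) = [2/3, 1/1) <- contains code 19/24
  emit 'c', narrow to [2/3, 1/1)
Step 2: interval [2/3, 1/1), width = 1/1 - 2/3 = 1/3
  'f': [2/3 + 1/3*0/1, 2/3 + 1/3*1/6) = [2/3, 13/18)
  'b': [2/3 + 1/3*1/6, 2/3 + 1/3*2/3) = [13/18, 8/9) <- contains code 19/24
  'c': [2/3 + 1/3*2/3, 2/3 + 1/3*1/1) = [8/9, 1/1)
  emit 'b', narrow to [13/18, 8/9)
Step 3: interval [13/18, 8/9), width = 8/9 - 13/18 = 1/6
  'f': [13/18 + 1/6*0/1, 13/18 + 1/6*1/6) = [13/18, 3/4)
  'b': [13/18 + 1/6*1/6, 13/18 + 1/6*2/3) = [3/4, 5/6) <- contains code 19/24
  'c': [13/18 + 1/6*2/3, 13/18 + 1/6*1/1) = [5/6, 8/9)
  emit 'b', narrow to [3/4, 5/6)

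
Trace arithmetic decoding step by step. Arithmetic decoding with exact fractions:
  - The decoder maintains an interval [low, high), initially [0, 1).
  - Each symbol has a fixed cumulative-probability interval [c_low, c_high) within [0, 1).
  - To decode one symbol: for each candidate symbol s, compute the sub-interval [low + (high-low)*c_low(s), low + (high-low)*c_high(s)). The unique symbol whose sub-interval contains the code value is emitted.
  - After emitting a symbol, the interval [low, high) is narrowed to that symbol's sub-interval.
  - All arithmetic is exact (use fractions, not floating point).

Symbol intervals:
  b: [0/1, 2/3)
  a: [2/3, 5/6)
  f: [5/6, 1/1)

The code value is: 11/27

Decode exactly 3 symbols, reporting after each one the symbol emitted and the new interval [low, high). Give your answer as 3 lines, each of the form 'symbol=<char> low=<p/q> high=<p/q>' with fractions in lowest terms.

Step 1: interval [0/1, 1/1), width = 1/1 - 0/1 = 1/1
  'b': [0/1 + 1/1*0/1, 0/1 + 1/1*2/3) = [0/1, 2/3) <- contains code 11/27
  'a': [0/1 + 1/1*2/3, 0/1 + 1/1*5/6) = [2/3, 5/6)
  'f': [0/1 + 1/1*5/6, 0/1 + 1/1*1/1) = [5/6, 1/1)
  emit 'b', narrow to [0/1, 2/3)
Step 2: interval [0/1, 2/3), width = 2/3 - 0/1 = 2/3
  'b': [0/1 + 2/3*0/1, 0/1 + 2/3*2/3) = [0/1, 4/9) <- contains code 11/27
  'a': [0/1 + 2/3*2/3, 0/1 + 2/3*5/6) = [4/9, 5/9)
  'f': [0/1 + 2/3*5/6, 0/1 + 2/3*1/1) = [5/9, 2/3)
  emit 'b', narrow to [0/1, 4/9)
Step 3: interval [0/1, 4/9), width = 4/9 - 0/1 = 4/9
  'b': [0/1 + 4/9*0/1, 0/1 + 4/9*2/3) = [0/1, 8/27)
  'a': [0/1 + 4/9*2/3, 0/1 + 4/9*5/6) = [8/27, 10/27)
  'f': [0/1 + 4/9*5/6, 0/1 + 4/9*1/1) = [10/27, 4/9) <- contains code 11/27
  emit 'f', narrow to [10/27, 4/9)

Answer: symbol=b low=0/1 high=2/3
symbol=b low=0/1 high=4/9
symbol=f low=10/27 high=4/9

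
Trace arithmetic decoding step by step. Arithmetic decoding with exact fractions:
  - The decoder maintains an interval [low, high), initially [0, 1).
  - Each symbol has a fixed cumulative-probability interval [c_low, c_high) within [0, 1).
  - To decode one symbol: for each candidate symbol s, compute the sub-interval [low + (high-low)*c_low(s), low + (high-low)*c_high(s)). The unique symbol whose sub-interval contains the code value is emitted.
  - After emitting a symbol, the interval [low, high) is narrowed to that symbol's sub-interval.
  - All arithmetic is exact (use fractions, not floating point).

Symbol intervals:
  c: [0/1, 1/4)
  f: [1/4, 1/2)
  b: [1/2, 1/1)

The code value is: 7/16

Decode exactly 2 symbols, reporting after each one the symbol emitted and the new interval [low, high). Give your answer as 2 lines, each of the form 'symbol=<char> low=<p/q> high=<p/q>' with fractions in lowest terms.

Answer: symbol=f low=1/4 high=1/2
symbol=b low=3/8 high=1/2

Derivation:
Step 1: interval [0/1, 1/1), width = 1/1 - 0/1 = 1/1
  'c': [0/1 + 1/1*0/1, 0/1 + 1/1*1/4) = [0/1, 1/4)
  'f': [0/1 + 1/1*1/4, 0/1 + 1/1*1/2) = [1/4, 1/2) <- contains code 7/16
  'b': [0/1 + 1/1*1/2, 0/1 + 1/1*1/1) = [1/2, 1/1)
  emit 'f', narrow to [1/4, 1/2)
Step 2: interval [1/4, 1/2), width = 1/2 - 1/4 = 1/4
  'c': [1/4 + 1/4*0/1, 1/4 + 1/4*1/4) = [1/4, 5/16)
  'f': [1/4 + 1/4*1/4, 1/4 + 1/4*1/2) = [5/16, 3/8)
  'b': [1/4 + 1/4*1/2, 1/4 + 1/4*1/1) = [3/8, 1/2) <- contains code 7/16
  emit 'b', narrow to [3/8, 1/2)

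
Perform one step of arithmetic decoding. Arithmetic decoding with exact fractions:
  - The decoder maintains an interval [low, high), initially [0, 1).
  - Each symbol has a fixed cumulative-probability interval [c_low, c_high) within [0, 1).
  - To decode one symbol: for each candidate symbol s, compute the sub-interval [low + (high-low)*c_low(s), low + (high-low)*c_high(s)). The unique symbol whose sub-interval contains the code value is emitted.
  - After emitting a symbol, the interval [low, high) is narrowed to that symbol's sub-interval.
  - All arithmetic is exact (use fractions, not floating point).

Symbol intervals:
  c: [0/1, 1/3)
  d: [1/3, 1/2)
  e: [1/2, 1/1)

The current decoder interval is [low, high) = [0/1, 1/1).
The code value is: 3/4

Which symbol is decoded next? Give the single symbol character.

Answer: e

Derivation:
Interval width = high − low = 1/1 − 0/1 = 1/1
Scaled code = (code − low) / width = (3/4 − 0/1) / 1/1 = 3/4
  c: [0/1, 1/3) 
  d: [1/3, 1/2) 
  e: [1/2, 1/1) ← scaled code falls here ✓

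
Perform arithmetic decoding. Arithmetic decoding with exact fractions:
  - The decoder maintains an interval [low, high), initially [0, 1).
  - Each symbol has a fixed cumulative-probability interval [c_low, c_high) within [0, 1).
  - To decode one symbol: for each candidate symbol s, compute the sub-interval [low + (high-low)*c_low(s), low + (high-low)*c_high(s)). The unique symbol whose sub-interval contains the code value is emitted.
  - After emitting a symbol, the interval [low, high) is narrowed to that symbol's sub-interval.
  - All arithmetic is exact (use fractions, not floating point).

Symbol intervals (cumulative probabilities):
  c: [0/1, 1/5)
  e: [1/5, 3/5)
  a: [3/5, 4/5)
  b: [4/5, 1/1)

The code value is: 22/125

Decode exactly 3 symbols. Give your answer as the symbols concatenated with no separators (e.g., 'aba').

Answer: cbe

Derivation:
Step 1: interval [0/1, 1/1), width = 1/1 - 0/1 = 1/1
  'c': [0/1 + 1/1*0/1, 0/1 + 1/1*1/5) = [0/1, 1/5) <- contains code 22/125
  'e': [0/1 + 1/1*1/5, 0/1 + 1/1*3/5) = [1/5, 3/5)
  'a': [0/1 + 1/1*3/5, 0/1 + 1/1*4/5) = [3/5, 4/5)
  'b': [0/1 + 1/1*4/5, 0/1 + 1/1*1/1) = [4/5, 1/1)
  emit 'c', narrow to [0/1, 1/5)
Step 2: interval [0/1, 1/5), width = 1/5 - 0/1 = 1/5
  'c': [0/1 + 1/5*0/1, 0/1 + 1/5*1/5) = [0/1, 1/25)
  'e': [0/1 + 1/5*1/5, 0/1 + 1/5*3/5) = [1/25, 3/25)
  'a': [0/1 + 1/5*3/5, 0/1 + 1/5*4/5) = [3/25, 4/25)
  'b': [0/1 + 1/5*4/5, 0/1 + 1/5*1/1) = [4/25, 1/5) <- contains code 22/125
  emit 'b', narrow to [4/25, 1/5)
Step 3: interval [4/25, 1/5), width = 1/5 - 4/25 = 1/25
  'c': [4/25 + 1/25*0/1, 4/25 + 1/25*1/5) = [4/25, 21/125)
  'e': [4/25 + 1/25*1/5, 4/25 + 1/25*3/5) = [21/125, 23/125) <- contains code 22/125
  'a': [4/25 + 1/25*3/5, 4/25 + 1/25*4/5) = [23/125, 24/125)
  'b': [4/25 + 1/25*4/5, 4/25 + 1/25*1/1) = [24/125, 1/5)
  emit 'e', narrow to [21/125, 23/125)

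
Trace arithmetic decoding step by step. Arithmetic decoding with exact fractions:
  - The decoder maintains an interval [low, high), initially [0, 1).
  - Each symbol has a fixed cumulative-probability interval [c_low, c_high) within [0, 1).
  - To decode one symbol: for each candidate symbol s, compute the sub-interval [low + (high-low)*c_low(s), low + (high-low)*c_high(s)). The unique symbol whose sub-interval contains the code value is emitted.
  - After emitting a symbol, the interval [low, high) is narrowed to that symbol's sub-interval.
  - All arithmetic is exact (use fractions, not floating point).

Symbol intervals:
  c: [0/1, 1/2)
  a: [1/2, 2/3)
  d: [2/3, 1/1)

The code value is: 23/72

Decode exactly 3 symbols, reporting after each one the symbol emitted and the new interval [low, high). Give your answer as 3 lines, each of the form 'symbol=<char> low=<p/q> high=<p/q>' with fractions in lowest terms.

Answer: symbol=c low=0/1 high=1/2
symbol=a low=1/4 high=1/3
symbol=d low=11/36 high=1/3

Derivation:
Step 1: interval [0/1, 1/1), width = 1/1 - 0/1 = 1/1
  'c': [0/1 + 1/1*0/1, 0/1 + 1/1*1/2) = [0/1, 1/2) <- contains code 23/72
  'a': [0/1 + 1/1*1/2, 0/1 + 1/1*2/3) = [1/2, 2/3)
  'd': [0/1 + 1/1*2/3, 0/1 + 1/1*1/1) = [2/3, 1/1)
  emit 'c', narrow to [0/1, 1/2)
Step 2: interval [0/1, 1/2), width = 1/2 - 0/1 = 1/2
  'c': [0/1 + 1/2*0/1, 0/1 + 1/2*1/2) = [0/1, 1/4)
  'a': [0/1 + 1/2*1/2, 0/1 + 1/2*2/3) = [1/4, 1/3) <- contains code 23/72
  'd': [0/1 + 1/2*2/3, 0/1 + 1/2*1/1) = [1/3, 1/2)
  emit 'a', narrow to [1/4, 1/3)
Step 3: interval [1/4, 1/3), width = 1/3 - 1/4 = 1/12
  'c': [1/4 + 1/12*0/1, 1/4 + 1/12*1/2) = [1/4, 7/24)
  'a': [1/4 + 1/12*1/2, 1/4 + 1/12*2/3) = [7/24, 11/36)
  'd': [1/4 + 1/12*2/3, 1/4 + 1/12*1/1) = [11/36, 1/3) <- contains code 23/72
  emit 'd', narrow to [11/36, 1/3)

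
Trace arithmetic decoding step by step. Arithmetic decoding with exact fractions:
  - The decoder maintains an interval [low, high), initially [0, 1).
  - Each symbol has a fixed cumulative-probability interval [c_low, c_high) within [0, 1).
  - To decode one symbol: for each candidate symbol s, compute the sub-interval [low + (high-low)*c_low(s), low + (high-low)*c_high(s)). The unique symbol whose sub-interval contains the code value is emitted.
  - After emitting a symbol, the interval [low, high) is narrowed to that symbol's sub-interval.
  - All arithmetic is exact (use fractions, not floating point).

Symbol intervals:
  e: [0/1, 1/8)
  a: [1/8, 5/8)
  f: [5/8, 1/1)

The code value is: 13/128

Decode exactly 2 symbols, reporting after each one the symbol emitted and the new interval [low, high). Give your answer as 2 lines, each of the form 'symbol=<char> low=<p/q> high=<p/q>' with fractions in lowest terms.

Answer: symbol=e low=0/1 high=1/8
symbol=f low=5/64 high=1/8

Derivation:
Step 1: interval [0/1, 1/1), width = 1/1 - 0/1 = 1/1
  'e': [0/1 + 1/1*0/1, 0/1 + 1/1*1/8) = [0/1, 1/8) <- contains code 13/128
  'a': [0/1 + 1/1*1/8, 0/1 + 1/1*5/8) = [1/8, 5/8)
  'f': [0/1 + 1/1*5/8, 0/1 + 1/1*1/1) = [5/8, 1/1)
  emit 'e', narrow to [0/1, 1/8)
Step 2: interval [0/1, 1/8), width = 1/8 - 0/1 = 1/8
  'e': [0/1 + 1/8*0/1, 0/1 + 1/8*1/8) = [0/1, 1/64)
  'a': [0/1 + 1/8*1/8, 0/1 + 1/8*5/8) = [1/64, 5/64)
  'f': [0/1 + 1/8*5/8, 0/1 + 1/8*1/1) = [5/64, 1/8) <- contains code 13/128
  emit 'f', narrow to [5/64, 1/8)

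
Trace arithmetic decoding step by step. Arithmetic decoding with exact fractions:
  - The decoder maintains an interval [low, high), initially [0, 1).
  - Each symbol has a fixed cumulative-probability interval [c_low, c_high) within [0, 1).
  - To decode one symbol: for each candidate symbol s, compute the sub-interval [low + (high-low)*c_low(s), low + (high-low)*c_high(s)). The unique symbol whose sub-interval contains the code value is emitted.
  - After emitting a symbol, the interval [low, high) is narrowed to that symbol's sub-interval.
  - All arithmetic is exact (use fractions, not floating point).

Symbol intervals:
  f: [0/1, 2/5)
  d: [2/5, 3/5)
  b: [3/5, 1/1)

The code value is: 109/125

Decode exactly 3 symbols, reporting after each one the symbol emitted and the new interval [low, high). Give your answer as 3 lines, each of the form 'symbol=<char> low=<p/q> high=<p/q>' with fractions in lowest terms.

Answer: symbol=b low=3/5 high=1/1
symbol=b low=21/25 high=1/1
symbol=f low=21/25 high=113/125

Derivation:
Step 1: interval [0/1, 1/1), width = 1/1 - 0/1 = 1/1
  'f': [0/1 + 1/1*0/1, 0/1 + 1/1*2/5) = [0/1, 2/5)
  'd': [0/1 + 1/1*2/5, 0/1 + 1/1*3/5) = [2/5, 3/5)
  'b': [0/1 + 1/1*3/5, 0/1 + 1/1*1/1) = [3/5, 1/1) <- contains code 109/125
  emit 'b', narrow to [3/5, 1/1)
Step 2: interval [3/5, 1/1), width = 1/1 - 3/5 = 2/5
  'f': [3/5 + 2/5*0/1, 3/5 + 2/5*2/5) = [3/5, 19/25)
  'd': [3/5 + 2/5*2/5, 3/5 + 2/5*3/5) = [19/25, 21/25)
  'b': [3/5 + 2/5*3/5, 3/5 + 2/5*1/1) = [21/25, 1/1) <- contains code 109/125
  emit 'b', narrow to [21/25, 1/1)
Step 3: interval [21/25, 1/1), width = 1/1 - 21/25 = 4/25
  'f': [21/25 + 4/25*0/1, 21/25 + 4/25*2/5) = [21/25, 113/125) <- contains code 109/125
  'd': [21/25 + 4/25*2/5, 21/25 + 4/25*3/5) = [113/125, 117/125)
  'b': [21/25 + 4/25*3/5, 21/25 + 4/25*1/1) = [117/125, 1/1)
  emit 'f', narrow to [21/25, 113/125)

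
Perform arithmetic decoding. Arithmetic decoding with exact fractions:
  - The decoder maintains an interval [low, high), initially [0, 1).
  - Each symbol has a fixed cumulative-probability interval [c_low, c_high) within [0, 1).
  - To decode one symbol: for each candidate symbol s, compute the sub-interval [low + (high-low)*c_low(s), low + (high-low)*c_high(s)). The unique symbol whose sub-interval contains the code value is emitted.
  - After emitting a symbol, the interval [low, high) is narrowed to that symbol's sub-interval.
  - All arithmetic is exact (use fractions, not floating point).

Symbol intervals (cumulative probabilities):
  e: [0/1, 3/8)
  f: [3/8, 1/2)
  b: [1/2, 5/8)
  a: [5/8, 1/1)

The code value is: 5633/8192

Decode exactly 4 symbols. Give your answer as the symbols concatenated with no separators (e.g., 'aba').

Answer: aefb

Derivation:
Step 1: interval [0/1, 1/1), width = 1/1 - 0/1 = 1/1
  'e': [0/1 + 1/1*0/1, 0/1 + 1/1*3/8) = [0/1, 3/8)
  'f': [0/1 + 1/1*3/8, 0/1 + 1/1*1/2) = [3/8, 1/2)
  'b': [0/1 + 1/1*1/2, 0/1 + 1/1*5/8) = [1/2, 5/8)
  'a': [0/1 + 1/1*5/8, 0/1 + 1/1*1/1) = [5/8, 1/1) <- contains code 5633/8192
  emit 'a', narrow to [5/8, 1/1)
Step 2: interval [5/8, 1/1), width = 1/1 - 5/8 = 3/8
  'e': [5/8 + 3/8*0/1, 5/8 + 3/8*3/8) = [5/8, 49/64) <- contains code 5633/8192
  'f': [5/8 + 3/8*3/8, 5/8 + 3/8*1/2) = [49/64, 13/16)
  'b': [5/8 + 3/8*1/2, 5/8 + 3/8*5/8) = [13/16, 55/64)
  'a': [5/8 + 3/8*5/8, 5/8 + 3/8*1/1) = [55/64, 1/1)
  emit 'e', narrow to [5/8, 49/64)
Step 3: interval [5/8, 49/64), width = 49/64 - 5/8 = 9/64
  'e': [5/8 + 9/64*0/1, 5/8 + 9/64*3/8) = [5/8, 347/512)
  'f': [5/8 + 9/64*3/8, 5/8 + 9/64*1/2) = [347/512, 89/128) <- contains code 5633/8192
  'b': [5/8 + 9/64*1/2, 5/8 + 9/64*5/8) = [89/128, 365/512)
  'a': [5/8 + 9/64*5/8, 5/8 + 9/64*1/1) = [365/512, 49/64)
  emit 'f', narrow to [347/512, 89/128)
Step 4: interval [347/512, 89/128), width = 89/128 - 347/512 = 9/512
  'e': [347/512 + 9/512*0/1, 347/512 + 9/512*3/8) = [347/512, 2803/4096)
  'f': [347/512 + 9/512*3/8, 347/512 + 9/512*1/2) = [2803/4096, 703/1024)
  'b': [347/512 + 9/512*1/2, 347/512 + 9/512*5/8) = [703/1024, 2821/4096) <- contains code 5633/8192
  'a': [347/512 + 9/512*5/8, 347/512 + 9/512*1/1) = [2821/4096, 89/128)
  emit 'b', narrow to [703/1024, 2821/4096)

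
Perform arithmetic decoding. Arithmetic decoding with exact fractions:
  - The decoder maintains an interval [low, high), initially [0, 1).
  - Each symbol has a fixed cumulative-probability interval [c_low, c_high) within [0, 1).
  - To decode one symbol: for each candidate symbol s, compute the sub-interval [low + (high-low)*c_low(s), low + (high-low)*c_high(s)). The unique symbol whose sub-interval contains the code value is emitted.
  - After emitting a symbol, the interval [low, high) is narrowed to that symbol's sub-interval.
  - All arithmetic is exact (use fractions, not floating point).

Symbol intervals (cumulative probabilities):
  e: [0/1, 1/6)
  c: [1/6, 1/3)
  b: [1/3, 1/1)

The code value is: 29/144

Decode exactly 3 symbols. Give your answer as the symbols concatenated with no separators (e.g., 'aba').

Answer: ccc

Derivation:
Step 1: interval [0/1, 1/1), width = 1/1 - 0/1 = 1/1
  'e': [0/1 + 1/1*0/1, 0/1 + 1/1*1/6) = [0/1, 1/6)
  'c': [0/1 + 1/1*1/6, 0/1 + 1/1*1/3) = [1/6, 1/3) <- contains code 29/144
  'b': [0/1 + 1/1*1/3, 0/1 + 1/1*1/1) = [1/3, 1/1)
  emit 'c', narrow to [1/6, 1/3)
Step 2: interval [1/6, 1/3), width = 1/3 - 1/6 = 1/6
  'e': [1/6 + 1/6*0/1, 1/6 + 1/6*1/6) = [1/6, 7/36)
  'c': [1/6 + 1/6*1/6, 1/6 + 1/6*1/3) = [7/36, 2/9) <- contains code 29/144
  'b': [1/6 + 1/6*1/3, 1/6 + 1/6*1/1) = [2/9, 1/3)
  emit 'c', narrow to [7/36, 2/9)
Step 3: interval [7/36, 2/9), width = 2/9 - 7/36 = 1/36
  'e': [7/36 + 1/36*0/1, 7/36 + 1/36*1/6) = [7/36, 43/216)
  'c': [7/36 + 1/36*1/6, 7/36 + 1/36*1/3) = [43/216, 11/54) <- contains code 29/144
  'b': [7/36 + 1/36*1/3, 7/36 + 1/36*1/1) = [11/54, 2/9)
  emit 'c', narrow to [43/216, 11/54)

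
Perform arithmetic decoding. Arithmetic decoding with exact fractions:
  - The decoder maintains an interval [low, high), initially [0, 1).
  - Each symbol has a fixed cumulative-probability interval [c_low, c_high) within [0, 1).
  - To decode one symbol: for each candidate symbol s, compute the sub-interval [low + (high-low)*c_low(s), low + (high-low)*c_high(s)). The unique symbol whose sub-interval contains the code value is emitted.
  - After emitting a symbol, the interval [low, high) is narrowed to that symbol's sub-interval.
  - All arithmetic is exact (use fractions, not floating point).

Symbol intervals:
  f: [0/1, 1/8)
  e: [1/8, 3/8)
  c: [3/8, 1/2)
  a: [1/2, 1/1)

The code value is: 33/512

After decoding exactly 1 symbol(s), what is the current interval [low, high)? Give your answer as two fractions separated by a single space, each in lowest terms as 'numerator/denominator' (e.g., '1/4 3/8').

Answer: 0/1 1/8

Derivation:
Step 1: interval [0/1, 1/1), width = 1/1 - 0/1 = 1/1
  'f': [0/1 + 1/1*0/1, 0/1 + 1/1*1/8) = [0/1, 1/8) <- contains code 33/512
  'e': [0/1 + 1/1*1/8, 0/1 + 1/1*3/8) = [1/8, 3/8)
  'c': [0/1 + 1/1*3/8, 0/1 + 1/1*1/2) = [3/8, 1/2)
  'a': [0/1 + 1/1*1/2, 0/1 + 1/1*1/1) = [1/2, 1/1)
  emit 'f', narrow to [0/1, 1/8)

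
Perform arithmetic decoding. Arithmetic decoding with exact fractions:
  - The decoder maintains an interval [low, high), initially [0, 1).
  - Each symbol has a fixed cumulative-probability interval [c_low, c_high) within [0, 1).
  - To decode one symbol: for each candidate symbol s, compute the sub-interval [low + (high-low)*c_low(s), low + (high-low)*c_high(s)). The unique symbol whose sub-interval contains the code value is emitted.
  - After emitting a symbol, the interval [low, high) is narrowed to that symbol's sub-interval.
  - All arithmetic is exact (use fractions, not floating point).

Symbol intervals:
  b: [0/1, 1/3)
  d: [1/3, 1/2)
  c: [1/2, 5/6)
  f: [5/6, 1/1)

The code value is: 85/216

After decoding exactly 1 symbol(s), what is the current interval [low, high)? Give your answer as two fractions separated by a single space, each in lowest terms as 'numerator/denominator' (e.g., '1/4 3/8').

Answer: 1/3 1/2

Derivation:
Step 1: interval [0/1, 1/1), width = 1/1 - 0/1 = 1/1
  'b': [0/1 + 1/1*0/1, 0/1 + 1/1*1/3) = [0/1, 1/3)
  'd': [0/1 + 1/1*1/3, 0/1 + 1/1*1/2) = [1/3, 1/2) <- contains code 85/216
  'c': [0/1 + 1/1*1/2, 0/1 + 1/1*5/6) = [1/2, 5/6)
  'f': [0/1 + 1/1*5/6, 0/1 + 1/1*1/1) = [5/6, 1/1)
  emit 'd', narrow to [1/3, 1/2)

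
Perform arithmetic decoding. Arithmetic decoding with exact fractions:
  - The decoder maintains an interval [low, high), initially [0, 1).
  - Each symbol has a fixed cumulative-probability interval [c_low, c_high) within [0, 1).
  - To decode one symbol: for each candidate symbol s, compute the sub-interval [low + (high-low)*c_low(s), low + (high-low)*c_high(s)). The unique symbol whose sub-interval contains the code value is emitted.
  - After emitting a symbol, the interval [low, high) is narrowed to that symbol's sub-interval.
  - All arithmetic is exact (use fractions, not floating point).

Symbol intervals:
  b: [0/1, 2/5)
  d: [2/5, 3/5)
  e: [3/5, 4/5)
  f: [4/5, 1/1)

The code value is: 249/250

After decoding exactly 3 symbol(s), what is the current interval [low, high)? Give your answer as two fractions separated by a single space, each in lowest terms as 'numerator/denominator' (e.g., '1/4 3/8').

Answer: 124/125 1/1

Derivation:
Step 1: interval [0/1, 1/1), width = 1/1 - 0/1 = 1/1
  'b': [0/1 + 1/1*0/1, 0/1 + 1/1*2/5) = [0/1, 2/5)
  'd': [0/1 + 1/1*2/5, 0/1 + 1/1*3/5) = [2/5, 3/5)
  'e': [0/1 + 1/1*3/5, 0/1 + 1/1*4/5) = [3/5, 4/5)
  'f': [0/1 + 1/1*4/5, 0/1 + 1/1*1/1) = [4/5, 1/1) <- contains code 249/250
  emit 'f', narrow to [4/5, 1/1)
Step 2: interval [4/5, 1/1), width = 1/1 - 4/5 = 1/5
  'b': [4/5 + 1/5*0/1, 4/5 + 1/5*2/5) = [4/5, 22/25)
  'd': [4/5 + 1/5*2/5, 4/5 + 1/5*3/5) = [22/25, 23/25)
  'e': [4/5 + 1/5*3/5, 4/5 + 1/5*4/5) = [23/25, 24/25)
  'f': [4/5 + 1/5*4/5, 4/5 + 1/5*1/1) = [24/25, 1/1) <- contains code 249/250
  emit 'f', narrow to [24/25, 1/1)
Step 3: interval [24/25, 1/1), width = 1/1 - 24/25 = 1/25
  'b': [24/25 + 1/25*0/1, 24/25 + 1/25*2/5) = [24/25, 122/125)
  'd': [24/25 + 1/25*2/5, 24/25 + 1/25*3/5) = [122/125, 123/125)
  'e': [24/25 + 1/25*3/5, 24/25 + 1/25*4/5) = [123/125, 124/125)
  'f': [24/25 + 1/25*4/5, 24/25 + 1/25*1/1) = [124/125, 1/1) <- contains code 249/250
  emit 'f', narrow to [124/125, 1/1)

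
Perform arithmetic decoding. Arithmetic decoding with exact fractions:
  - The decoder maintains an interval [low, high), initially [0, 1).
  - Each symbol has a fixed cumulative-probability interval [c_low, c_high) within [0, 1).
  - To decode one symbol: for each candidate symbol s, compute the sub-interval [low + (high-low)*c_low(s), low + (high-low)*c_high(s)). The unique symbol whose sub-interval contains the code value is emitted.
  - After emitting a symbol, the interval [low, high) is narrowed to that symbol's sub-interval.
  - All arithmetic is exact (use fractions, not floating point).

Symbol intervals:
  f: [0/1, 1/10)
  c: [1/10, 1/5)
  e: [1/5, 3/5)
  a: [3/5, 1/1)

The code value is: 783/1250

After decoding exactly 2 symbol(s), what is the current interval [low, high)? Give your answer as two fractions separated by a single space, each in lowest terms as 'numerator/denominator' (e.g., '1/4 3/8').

Step 1: interval [0/1, 1/1), width = 1/1 - 0/1 = 1/1
  'f': [0/1 + 1/1*0/1, 0/1 + 1/1*1/10) = [0/1, 1/10)
  'c': [0/1 + 1/1*1/10, 0/1 + 1/1*1/5) = [1/10, 1/5)
  'e': [0/1 + 1/1*1/5, 0/1 + 1/1*3/5) = [1/5, 3/5)
  'a': [0/1 + 1/1*3/5, 0/1 + 1/1*1/1) = [3/5, 1/1) <- contains code 783/1250
  emit 'a', narrow to [3/5, 1/1)
Step 2: interval [3/5, 1/1), width = 1/1 - 3/5 = 2/5
  'f': [3/5 + 2/5*0/1, 3/5 + 2/5*1/10) = [3/5, 16/25) <- contains code 783/1250
  'c': [3/5 + 2/5*1/10, 3/5 + 2/5*1/5) = [16/25, 17/25)
  'e': [3/5 + 2/5*1/5, 3/5 + 2/5*3/5) = [17/25, 21/25)
  'a': [3/5 + 2/5*3/5, 3/5 + 2/5*1/1) = [21/25, 1/1)
  emit 'f', narrow to [3/5, 16/25)

Answer: 3/5 16/25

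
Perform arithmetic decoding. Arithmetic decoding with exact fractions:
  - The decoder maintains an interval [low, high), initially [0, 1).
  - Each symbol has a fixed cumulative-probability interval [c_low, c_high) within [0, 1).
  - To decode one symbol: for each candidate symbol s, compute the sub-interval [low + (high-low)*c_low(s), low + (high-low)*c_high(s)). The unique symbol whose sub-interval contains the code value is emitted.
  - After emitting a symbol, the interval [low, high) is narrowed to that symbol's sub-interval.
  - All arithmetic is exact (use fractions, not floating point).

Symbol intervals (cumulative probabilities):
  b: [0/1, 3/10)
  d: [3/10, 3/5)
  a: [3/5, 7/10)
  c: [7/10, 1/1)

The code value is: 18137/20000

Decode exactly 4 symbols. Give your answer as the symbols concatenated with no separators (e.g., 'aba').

Answer: caca

Derivation:
Step 1: interval [0/1, 1/1), width = 1/1 - 0/1 = 1/1
  'b': [0/1 + 1/1*0/1, 0/1 + 1/1*3/10) = [0/1, 3/10)
  'd': [0/1 + 1/1*3/10, 0/1 + 1/1*3/5) = [3/10, 3/5)
  'a': [0/1 + 1/1*3/5, 0/1 + 1/1*7/10) = [3/5, 7/10)
  'c': [0/1 + 1/1*7/10, 0/1 + 1/1*1/1) = [7/10, 1/1) <- contains code 18137/20000
  emit 'c', narrow to [7/10, 1/1)
Step 2: interval [7/10, 1/1), width = 1/1 - 7/10 = 3/10
  'b': [7/10 + 3/10*0/1, 7/10 + 3/10*3/10) = [7/10, 79/100)
  'd': [7/10 + 3/10*3/10, 7/10 + 3/10*3/5) = [79/100, 22/25)
  'a': [7/10 + 3/10*3/5, 7/10 + 3/10*7/10) = [22/25, 91/100) <- contains code 18137/20000
  'c': [7/10 + 3/10*7/10, 7/10 + 3/10*1/1) = [91/100, 1/1)
  emit 'a', narrow to [22/25, 91/100)
Step 3: interval [22/25, 91/100), width = 91/100 - 22/25 = 3/100
  'b': [22/25 + 3/100*0/1, 22/25 + 3/100*3/10) = [22/25, 889/1000)
  'd': [22/25 + 3/100*3/10, 22/25 + 3/100*3/5) = [889/1000, 449/500)
  'a': [22/25 + 3/100*3/5, 22/25 + 3/100*7/10) = [449/500, 901/1000)
  'c': [22/25 + 3/100*7/10, 22/25 + 3/100*1/1) = [901/1000, 91/100) <- contains code 18137/20000
  emit 'c', narrow to [901/1000, 91/100)
Step 4: interval [901/1000, 91/100), width = 91/100 - 901/1000 = 9/1000
  'b': [901/1000 + 9/1000*0/1, 901/1000 + 9/1000*3/10) = [901/1000, 9037/10000)
  'd': [901/1000 + 9/1000*3/10, 901/1000 + 9/1000*3/5) = [9037/10000, 1133/1250)
  'a': [901/1000 + 9/1000*3/5, 901/1000 + 9/1000*7/10) = [1133/1250, 9073/10000) <- contains code 18137/20000
  'c': [901/1000 + 9/1000*7/10, 901/1000 + 9/1000*1/1) = [9073/10000, 91/100)
  emit 'a', narrow to [1133/1250, 9073/10000)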